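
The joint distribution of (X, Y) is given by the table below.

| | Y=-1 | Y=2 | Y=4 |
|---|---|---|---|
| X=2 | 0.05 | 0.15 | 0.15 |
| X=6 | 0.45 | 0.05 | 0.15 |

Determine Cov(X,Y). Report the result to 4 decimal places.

-1.8600

E[X] = 4.6,  E[Y] = 1.1
E[XY] = 3.2
Cov(X,Y) = E[XY] − E[X]E[Y] = 3.2 − (4.6)(1.1) = -1.86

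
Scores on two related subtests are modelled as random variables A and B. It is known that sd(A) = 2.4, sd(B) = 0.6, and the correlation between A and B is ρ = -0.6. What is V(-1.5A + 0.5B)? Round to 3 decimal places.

V(A) = (2.4)² = 5.76;  V(B) = (0.6)² = 0.36
Cov(A,B) = ρ·sd(A)·sd(B) = -0.6·2.4·0.6 = -0.864
V(-1.5A + 0.5B) = (-1.5)²·V(A) + (0.5)²·V(B) + 2·(-1.5)·(0.5)·Cov(A,B)
= 2.25·5.76 + 0.25·0.36 + -1.5·-0.864 = 14.346

14.346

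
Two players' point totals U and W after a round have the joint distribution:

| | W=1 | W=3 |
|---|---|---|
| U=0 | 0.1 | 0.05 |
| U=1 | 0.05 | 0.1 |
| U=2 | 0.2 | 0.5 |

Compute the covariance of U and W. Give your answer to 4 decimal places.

0.1850

E[U] = 1.55,  E[W] = 2.3
E[UW] = 3.75
Cov(U,W) = E[UW] − E[U]E[W] = 3.75 − (1.55)(2.3) = 0.185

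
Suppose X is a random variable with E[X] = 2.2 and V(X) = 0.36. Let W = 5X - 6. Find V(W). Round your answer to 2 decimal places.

9.00

V(5X - 6) = (5)²·V(X) = 25·0.36 = 9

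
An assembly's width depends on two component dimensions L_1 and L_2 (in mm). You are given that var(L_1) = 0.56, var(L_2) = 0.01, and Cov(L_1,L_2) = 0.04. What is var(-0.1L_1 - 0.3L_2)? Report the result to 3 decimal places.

0.009

var(-0.1L_1 - 0.3L_2) = (-0.1)²·var(L_1) + (-0.3)²·var(L_2) + 2·(-0.1)·(-0.3)·Cov(L_1,L_2)
= 0.01·0.56 + 0.09·0.01 + 0.06·0.04 = 0.0089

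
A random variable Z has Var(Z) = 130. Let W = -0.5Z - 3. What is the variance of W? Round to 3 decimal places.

32.500

Var(-0.5Z - 3) = (-0.5)²·Var(Z) = 0.25·130 = 32.5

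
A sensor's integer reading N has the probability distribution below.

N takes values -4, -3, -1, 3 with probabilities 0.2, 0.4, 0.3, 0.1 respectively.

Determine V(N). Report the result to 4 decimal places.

4.0000

E[N] = (-4)(0.2) + (-3)(0.4) + (-1)(0.3) + (3)(0.1) = -2
E[N²] = (-4)²(0.2) + (-3)²(0.4) + (-1)²(0.3) + (3)²(0.1) = 8
V(N) = E[N²] − (E[N])² = 8 − (-2)² = 4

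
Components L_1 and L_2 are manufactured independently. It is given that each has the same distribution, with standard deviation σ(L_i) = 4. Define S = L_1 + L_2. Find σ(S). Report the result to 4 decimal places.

5.6569

V(L_i) = (4)² = 16
By independence, V(S) = (1)²V(L_1) + (1)²V(L_2)
= (1)²·16 + (1)²·16 = 32
σ(S) = √32 ≈ 5.6569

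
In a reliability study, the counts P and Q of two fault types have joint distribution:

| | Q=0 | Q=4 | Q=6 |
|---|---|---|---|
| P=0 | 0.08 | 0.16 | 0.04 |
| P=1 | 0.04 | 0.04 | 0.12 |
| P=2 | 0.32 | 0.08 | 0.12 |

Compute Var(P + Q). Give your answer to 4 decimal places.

6.4384

E[P] = 1.24,  E[Q] = 2.8,  E[PQ] = 2.96
Var(P) = 2.28 − (1.24)² = 0.7424;  Var(Q) = 14.56 − (2.8)² = 6.72
Cov(P,Q) = 2.96 − (1.24)(2.8) = -0.512
Var(P + Q) = (1)²·0.7424 + (1)²·6.72 + 2·(1)·(1)·-0.512 = 6.4384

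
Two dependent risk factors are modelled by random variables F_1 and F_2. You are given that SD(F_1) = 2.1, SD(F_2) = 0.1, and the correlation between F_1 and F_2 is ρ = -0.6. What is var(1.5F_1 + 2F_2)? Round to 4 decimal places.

9.2065

var(F_1) = (2.1)² = 4.41;  var(F_2) = (0.1)² = 0.01
cov(F_1,F_2) = ρ·SD(F_1)·SD(F_2) = -0.6·2.1·0.1 = -0.126
var(1.5F_1 + 2F_2) = (1.5)²·var(F_1) + (2)²·var(F_2) + 2·(1.5)·(2)·cov(F_1,F_2)
= 2.25·4.41 + 4·0.01 + 6·-0.126 = 9.2065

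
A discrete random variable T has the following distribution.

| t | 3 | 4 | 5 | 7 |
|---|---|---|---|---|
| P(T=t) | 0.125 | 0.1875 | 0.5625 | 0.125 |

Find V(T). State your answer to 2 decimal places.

E[T] = (3)(0.125) + (4)(0.1875) + (5)(0.5625) + (7)(0.125) = 4.8125
E[T²] = (3)²(0.125) + (4)²(0.1875) + (5)²(0.5625) + (7)²(0.125) = 24.3125
V(T) = E[T²] − (E[T])² = 24.3125 − (4.8125)² = 1.15234375

1.15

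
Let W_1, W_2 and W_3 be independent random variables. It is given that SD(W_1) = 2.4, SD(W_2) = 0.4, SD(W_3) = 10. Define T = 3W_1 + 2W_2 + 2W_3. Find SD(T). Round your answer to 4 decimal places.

21.2716

Var(W_1) = 5.76, Var(W_2) = 0.16, Var(W_3) = 100
By independence, Var(T) = (3)²Var(W_1) + (2)²Var(W_2) + (2)²Var(W_3)
= (3)²·5.76 + (2)²·0.16 + (2)²·100 = 452.48
SD(T) = √452.48 ≈ 21.2716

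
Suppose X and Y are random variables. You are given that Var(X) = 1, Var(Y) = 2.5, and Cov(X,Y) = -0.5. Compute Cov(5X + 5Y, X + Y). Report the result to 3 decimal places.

12.500

Cov(5X + 5Y, X + Y) = (5)(1)Var(X) + (5)(1)Var(Y) + [(5)(1) + (5)(1)]Cov(X,Y)
= 5·1 + 5·2.5 + 10·-0.5 = 12.5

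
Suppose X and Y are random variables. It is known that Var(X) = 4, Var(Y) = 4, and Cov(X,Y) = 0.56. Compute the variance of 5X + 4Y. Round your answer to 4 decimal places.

186.4000

Var(5X + 4Y) = (5)²·Var(X) + (4)²·Var(Y) + 2·(5)·(4)·Cov(X,Y)
= 25·4 + 16·4 + 40·0.56 = 186.4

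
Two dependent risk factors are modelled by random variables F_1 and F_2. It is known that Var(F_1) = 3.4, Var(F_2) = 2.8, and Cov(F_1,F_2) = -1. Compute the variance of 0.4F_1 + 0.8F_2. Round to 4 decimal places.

1.6960

Var(0.4F_1 + 0.8F_2) = (0.4)²·Var(F_1) + (0.8)²·Var(F_2) + 2·(0.4)·(0.8)·Cov(F_1,F_2)
= 0.16·3.4 + 0.64·2.8 + 0.64·-1 = 1.696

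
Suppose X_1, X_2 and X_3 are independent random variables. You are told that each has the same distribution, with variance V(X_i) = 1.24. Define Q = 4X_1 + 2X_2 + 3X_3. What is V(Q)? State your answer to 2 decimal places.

By independence, V(Q) = (4)²V(X_1) + (2)²V(X_2) + (3)²V(X_3)
= (4)²·1.24 + (2)²·1.24 + (3)²·1.24 = 35.96

35.96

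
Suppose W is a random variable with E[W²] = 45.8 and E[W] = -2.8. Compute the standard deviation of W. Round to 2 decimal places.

Var(W) = 45.8 − (-2.8)² = 37.96
sd(W) = √37.96 ≈ 6.16

6.16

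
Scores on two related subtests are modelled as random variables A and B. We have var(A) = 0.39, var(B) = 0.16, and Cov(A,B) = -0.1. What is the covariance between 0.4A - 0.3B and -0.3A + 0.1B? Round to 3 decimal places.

Cov(0.4A - 0.3B, -0.3A + 0.1B) = (0.4)(-0.3)var(A) + (-0.3)(0.1)var(B) + [(0.4)(0.1) + (-0.3)(-0.3)]Cov(A,B)
= -0.12·0.39 + -0.03·0.16 + 0.13·-0.1 = -0.0646

-0.065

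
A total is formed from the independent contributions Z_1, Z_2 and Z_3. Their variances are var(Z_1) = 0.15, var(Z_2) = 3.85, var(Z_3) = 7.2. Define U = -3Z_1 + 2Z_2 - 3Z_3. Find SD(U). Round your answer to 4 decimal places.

By independence, var(U) = (-3)²var(Z_1) + (2)²var(Z_2) + (-3)²var(Z_3)
= (-3)²·0.15 + (2)²·3.85 + (-3)²·7.2 = 81.55
SD(U) = √81.55 ≈ 9.0305

9.0305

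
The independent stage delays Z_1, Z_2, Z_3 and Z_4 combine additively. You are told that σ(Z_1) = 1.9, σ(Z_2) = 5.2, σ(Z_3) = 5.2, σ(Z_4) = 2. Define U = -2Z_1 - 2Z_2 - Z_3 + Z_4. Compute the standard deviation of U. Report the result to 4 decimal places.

12.3952

Var(Z_1) = 3.61, Var(Z_2) = 27.04, Var(Z_3) = 27.04, Var(Z_4) = 4
By independence, Var(U) = (-2)²Var(Z_1) + (-2)²Var(Z_2) + (-1)²Var(Z_3) + (1)²Var(Z_4)
= (-2)²·3.61 + (-2)²·27.04 + (-1)²·27.04 + (1)²·4 = 153.64
σ(U) = √153.64 ≈ 12.3952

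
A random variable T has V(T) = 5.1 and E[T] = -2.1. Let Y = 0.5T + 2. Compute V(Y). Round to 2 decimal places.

1.28

V(0.5T + 2) = (0.5)²·V(T) = 0.25·5.1 = 1.275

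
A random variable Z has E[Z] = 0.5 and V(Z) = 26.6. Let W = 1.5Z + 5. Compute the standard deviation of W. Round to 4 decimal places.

7.7363

V(1.5Z + 5) = (1.5)²·26.6 = 59.85
SD(W) = √59.85 ≈ 7.7363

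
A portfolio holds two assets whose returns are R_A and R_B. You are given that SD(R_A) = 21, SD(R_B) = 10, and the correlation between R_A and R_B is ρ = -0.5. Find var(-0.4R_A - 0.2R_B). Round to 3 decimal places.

var(R_A) = (21)² = 441;  var(R_B) = (10)² = 100
Cov(R_A,R_B) = ρ·SD(R_A)·SD(R_B) = -0.5·21·10 = -105
var(-0.4R_A - 0.2R_B) = (-0.4)²·var(R_A) + (-0.2)²·var(R_B) + 2·(-0.4)·(-0.2)·Cov(R_A,R_B)
= 0.16·441 + 0.04·100 + 0.16·-105 = 57.76

57.760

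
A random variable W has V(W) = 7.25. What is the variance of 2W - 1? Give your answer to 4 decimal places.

V(2W - 1) = (2)²·V(W) = 4·7.25 = 29

29.0000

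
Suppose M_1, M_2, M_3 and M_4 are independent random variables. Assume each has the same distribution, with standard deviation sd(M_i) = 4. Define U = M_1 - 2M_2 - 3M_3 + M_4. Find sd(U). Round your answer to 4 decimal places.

var(M_i) = (4)² = 16
By independence, var(U) = (1)²var(M_1) + (-2)²var(M_2) + (-3)²var(M_3) + (1)²var(M_4)
= (1)²·16 + (-2)²·16 + (-3)²·16 + (1)²·16 = 240
sd(U) = √240 ≈ 15.4919

15.4919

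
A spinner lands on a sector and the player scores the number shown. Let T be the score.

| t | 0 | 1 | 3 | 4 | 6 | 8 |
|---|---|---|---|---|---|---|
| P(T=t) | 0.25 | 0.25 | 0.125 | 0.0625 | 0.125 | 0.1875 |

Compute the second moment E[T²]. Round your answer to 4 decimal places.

18.8750

E[T²] = (0)²(0.25) + (1)²(0.25) + (3)²(0.125) + (4)²(0.0625) + (6)²(0.125) + (8)²(0.1875) = 18.875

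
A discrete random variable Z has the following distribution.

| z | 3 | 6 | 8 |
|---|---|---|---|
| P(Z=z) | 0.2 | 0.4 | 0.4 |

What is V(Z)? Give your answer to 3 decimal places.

E[Z] = (3)(0.2) + (6)(0.4) + (8)(0.4) = 6.2
E[Z²] = (3)²(0.2) + (6)²(0.4) + (8)²(0.4) = 41.8
V(Z) = E[Z²] − (E[Z])² = 41.8 − (6.2)² = 3.36

3.360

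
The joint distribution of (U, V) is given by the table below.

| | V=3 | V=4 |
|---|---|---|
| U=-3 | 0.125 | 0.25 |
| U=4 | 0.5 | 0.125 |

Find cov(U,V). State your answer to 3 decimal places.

E[U] = 1.375,  E[V] = 3.375
E[UV] = 3.875
cov(U,V) = E[UV] − E[U]E[V] = 3.875 − (1.375)(3.375) = -0.765625

-0.766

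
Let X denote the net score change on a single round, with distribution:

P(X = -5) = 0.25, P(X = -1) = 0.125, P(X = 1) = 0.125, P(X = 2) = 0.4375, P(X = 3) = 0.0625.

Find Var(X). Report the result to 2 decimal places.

8.78

E[X] = (-5)(0.25) + (-1)(0.125) + (1)(0.125) + (2)(0.4375) + (3)(0.0625) = -0.1875
E[X²] = (-5)²(0.25) + (-1)²(0.125) + (1)²(0.125) + (2)²(0.4375) + (3)²(0.0625) = 8.8125
Var(X) = E[X²] − (E[X])² = 8.8125 − (-0.1875)² = 8.77734375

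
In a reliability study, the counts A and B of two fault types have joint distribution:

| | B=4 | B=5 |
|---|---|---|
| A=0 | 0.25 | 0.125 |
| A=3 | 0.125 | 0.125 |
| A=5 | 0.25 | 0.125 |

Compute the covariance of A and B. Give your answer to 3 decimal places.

E[A] = 2.625,  E[B] = 4.375
E[AB] = 11.5
Cov(A,B) = E[AB] − E[A]E[B] = 11.5 − (2.625)(4.375) = 0.015625

0.016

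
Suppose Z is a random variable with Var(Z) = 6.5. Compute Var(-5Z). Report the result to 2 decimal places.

Var(-5Z) = (-5)²·Var(Z) = 25·6.5 = 162.5

162.50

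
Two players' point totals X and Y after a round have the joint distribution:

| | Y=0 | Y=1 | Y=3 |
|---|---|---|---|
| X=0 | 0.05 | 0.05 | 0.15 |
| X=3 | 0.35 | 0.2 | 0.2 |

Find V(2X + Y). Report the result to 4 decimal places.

E[X] = 2.25,  E[Y] = 1.3,  E[XY] = 2.4
V(X) = 6.75 − (2.25)² = 1.6875;  V(Y) = 3.4 − (1.3)² = 1.71
cov(X,Y) = 2.4 − (2.25)(1.3) = -0.525
V(2X + Y) = (2)²·1.6875 + (1)²·1.71 + 2·(2)·(1)·-0.525 = 6.36

6.3600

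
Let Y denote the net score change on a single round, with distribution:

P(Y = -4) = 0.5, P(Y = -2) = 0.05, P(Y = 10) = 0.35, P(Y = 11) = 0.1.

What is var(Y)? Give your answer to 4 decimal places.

E[Y] = (-4)(0.5) + (-2)(0.05) + (10)(0.35) + (11)(0.1) = 2.5
E[Y²] = (-4)²(0.5) + (-2)²(0.05) + (10)²(0.35) + (11)²(0.1) = 55.3
var(Y) = E[Y²] − (E[Y])² = 55.3 − (2.5)² = 49.05

49.0500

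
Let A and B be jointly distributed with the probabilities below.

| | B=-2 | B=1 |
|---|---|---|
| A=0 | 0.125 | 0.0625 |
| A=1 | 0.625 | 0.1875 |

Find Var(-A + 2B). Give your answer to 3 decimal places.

7.090

E[A] = 0.8125,  E[B] = -1.25,  E[AB] = -1.0625
Var(A) = 0.8125 − (0.8125)² = 0.15234375;  Var(B) = 3.25 − (-1.25)² = 1.6875
Cov(A,B) = -1.0625 − (0.8125)(-1.25) = -0.046875
Var(-A + 2B) = (-1)²·0.15234375 + (2)²·1.6875 + 2·(-1)·(2)·-0.046875 = 7.08984375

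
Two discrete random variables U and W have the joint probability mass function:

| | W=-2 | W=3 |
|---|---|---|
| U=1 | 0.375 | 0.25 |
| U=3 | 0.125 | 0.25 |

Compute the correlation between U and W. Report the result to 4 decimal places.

E[U] = 1.75,  E[W] = 0.5
E[UW] = 1.5
cov(U,W) = E[UW] − E[U]E[W] = 1.5 − (1.75)(0.5) = 0.625
var(U) = 0.9375,  var(W) = 6.25
ρ = 0.625 / √(0.9375·6.25) ≈ 0.2582

0.2582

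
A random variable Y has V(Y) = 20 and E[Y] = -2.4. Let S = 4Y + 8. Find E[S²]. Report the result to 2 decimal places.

322.56

E[4Y + 8] = 4·-2.4 + 8 = -1.6
V(4Y + 8) = (4)²·20 = 320
E[S²] = V(S) + (E[S])² = 320 + (-1.6)² = 322.56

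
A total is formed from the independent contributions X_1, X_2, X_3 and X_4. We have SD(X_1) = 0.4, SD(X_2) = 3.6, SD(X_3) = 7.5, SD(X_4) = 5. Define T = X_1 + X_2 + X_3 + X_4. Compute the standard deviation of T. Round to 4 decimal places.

9.7144

Var(X_1) = 0.16, Var(X_2) = 12.96, Var(X_3) = 56.25, Var(X_4) = 25
By independence, Var(T) = (1)²Var(X_1) + (1)²Var(X_2) + (1)²Var(X_3) + (1)²Var(X_4)
= (1)²·0.16 + (1)²·12.96 + (1)²·56.25 + (1)²·25 = 94.37
SD(T) = √94.37 ≈ 9.7144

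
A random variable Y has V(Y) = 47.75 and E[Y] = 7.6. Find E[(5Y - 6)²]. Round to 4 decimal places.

E[5Y - 6] = 5·7.6 − 6 = 32
V(5Y - 6) = (5)²·47.75 = 1193.75
E[(5Y - 6)²] = V((5Y - 6)) + (E[(5Y - 6)])² = 1193.75 + (32)² = 2217.75

2217.7500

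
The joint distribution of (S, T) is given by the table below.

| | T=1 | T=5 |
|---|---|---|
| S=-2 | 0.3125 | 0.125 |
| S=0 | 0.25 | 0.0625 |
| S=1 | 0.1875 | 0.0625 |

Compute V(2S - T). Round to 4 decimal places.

9.9375

E[S] = -0.625,  E[T] = 2,  E[ST] = -1.375
V(S) = 2 − (-0.625)² = 1.609375;  V(T) = 7 − (2)² = 3
Cov(S,T) = -1.375 − (-0.625)(2) = -0.125
V(2S - T) = (2)²·1.609375 + (-1)²·3 + 2·(2)·(-1)·-0.125 = 9.9375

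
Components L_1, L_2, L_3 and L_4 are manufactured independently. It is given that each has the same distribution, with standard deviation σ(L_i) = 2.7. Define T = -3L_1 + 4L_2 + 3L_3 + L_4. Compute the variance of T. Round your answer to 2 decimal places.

Var(L_i) = (2.7)² = 7.29
By independence, Var(T) = (-3)²Var(L_1) + (4)²Var(L_2) + (3)²Var(L_3) + (1)²Var(L_4)
= (-3)²·7.29 + (4)²·7.29 + (3)²·7.29 + (1)²·7.29 = 255.15

255.15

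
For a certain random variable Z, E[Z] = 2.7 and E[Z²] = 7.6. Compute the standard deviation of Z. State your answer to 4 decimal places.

0.5568

V(Z) = 7.6 − (2.7)² = 0.31
SD(Z) = √0.31 ≈ 0.5568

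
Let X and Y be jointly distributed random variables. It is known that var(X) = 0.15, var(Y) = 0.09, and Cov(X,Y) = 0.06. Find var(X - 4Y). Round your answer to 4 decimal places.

var(X - 4Y) = (1)²·var(X) + (-4)²·var(Y) + 2·(1)·(-4)·Cov(X,Y)
= 1·0.15 + 16·0.09 + -8·0.06 = 1.11

1.1100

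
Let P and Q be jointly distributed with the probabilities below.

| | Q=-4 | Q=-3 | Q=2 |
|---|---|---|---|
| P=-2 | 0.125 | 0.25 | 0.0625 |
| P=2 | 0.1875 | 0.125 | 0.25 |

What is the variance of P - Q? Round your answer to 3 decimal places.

E[P] = 0.25,  E[Q] = -1.75,  E[PQ] = 1
Var(P) = 4 − (0.25)² = 3.9375;  Var(Q) = 9.625 − (-1.75)² = 6.5625
Cov(P,Q) = 1 − (0.25)(-1.75) = 1.4375
Var(P - Q) = (1)²·3.9375 + (-1)²·6.5625 + 2·(1)·(-1)·1.4375 = 7.625

7.625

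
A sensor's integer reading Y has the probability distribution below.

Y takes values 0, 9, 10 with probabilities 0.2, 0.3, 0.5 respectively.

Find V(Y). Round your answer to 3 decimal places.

E[Y] = (0)(0.2) + (9)(0.3) + (10)(0.5) = 7.7
E[Y²] = (0)²(0.2) + (9)²(0.3) + (10)²(0.5) = 74.3
V(Y) = E[Y²] − (E[Y])² = 74.3 − (7.7)² = 15.01

15.010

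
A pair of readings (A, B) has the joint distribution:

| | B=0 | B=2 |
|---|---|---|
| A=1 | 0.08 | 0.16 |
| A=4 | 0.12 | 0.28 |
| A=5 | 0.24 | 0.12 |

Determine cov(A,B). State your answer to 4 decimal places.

E[A] = 3.64,  E[B] = 1.12
E[AB] = 3.76
cov(A,B) = E[AB] − E[A]E[B] = 3.76 − (3.64)(1.12) = -0.3168

-0.3168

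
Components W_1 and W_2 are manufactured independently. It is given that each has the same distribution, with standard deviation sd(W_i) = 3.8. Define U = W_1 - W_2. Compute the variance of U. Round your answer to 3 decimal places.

28.880

var(W_i) = (3.8)² = 14.44
By independence, var(U) = (1)²var(W_1) + (-1)²var(W_2)
= (1)²·14.44 + (-1)²·14.44 = 28.88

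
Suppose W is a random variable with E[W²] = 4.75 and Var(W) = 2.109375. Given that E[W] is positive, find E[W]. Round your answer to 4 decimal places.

1.6250

(E[W])² = E[W²] − Var(W) = 4.75 − 2.109375 = 2.640625
E[W] = √2.640625 = 1.625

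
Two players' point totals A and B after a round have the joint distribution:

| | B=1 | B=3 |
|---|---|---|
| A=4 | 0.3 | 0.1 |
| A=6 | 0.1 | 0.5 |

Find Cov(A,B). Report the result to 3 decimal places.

0.560

E[A] = 5.2,  E[B] = 2.2
E[AB] = 12
Cov(A,B) = E[AB] − E[A]E[B] = 12 − (5.2)(2.2) = 0.56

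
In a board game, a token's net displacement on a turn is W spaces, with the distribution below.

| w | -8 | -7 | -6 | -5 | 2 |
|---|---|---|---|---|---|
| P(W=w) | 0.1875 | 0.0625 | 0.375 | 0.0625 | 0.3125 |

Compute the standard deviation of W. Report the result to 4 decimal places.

E[W] = (-8)(0.1875) + (-7)(0.0625) + (-6)(0.375) + (-5)(0.0625) + (2)(0.3125) = -3.875
E[W²] = (-8)²(0.1875) + (-7)²(0.0625) + (-6)²(0.375) + (-5)²(0.0625) + (2)²(0.3125) = 31.375
V(W) = E[W²] − (E[W])² = 31.375 − (-3.875)² = 16.359375
SD(W) = √16.359375 ≈ 4.0447

4.0447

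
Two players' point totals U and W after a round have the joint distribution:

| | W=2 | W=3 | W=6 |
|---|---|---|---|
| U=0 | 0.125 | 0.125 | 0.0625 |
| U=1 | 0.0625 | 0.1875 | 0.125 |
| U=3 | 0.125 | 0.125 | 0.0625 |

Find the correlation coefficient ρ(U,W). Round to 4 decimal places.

E[U] = 1.3125,  E[W] = 3.4375
E[UW] = 4.4375
cov(U,W) = E[UW] − E[U]E[W] = 4.4375 − (1.3125)(3.4375) = -0.07421875
Var(U) = 1.46484375,  Var(W) = 2.37109375
ρ = -0.07421875 / √(1.46484375·2.37109375) ≈ -0.0398

-0.0398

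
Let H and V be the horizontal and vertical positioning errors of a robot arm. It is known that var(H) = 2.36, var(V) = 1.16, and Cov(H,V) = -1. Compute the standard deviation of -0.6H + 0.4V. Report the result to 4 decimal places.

1.2309

var(-0.6H + 0.4V) = (-0.6)²·var(H) + (0.4)²·var(V) + 2·(-0.6)·(0.4)·Cov(H,V)
= 0.36·2.36 + 0.16·1.16 + -0.48·-1 = 1.5152
SD(-0.6H + 0.4V) = √1.5152 ≈ 1.2309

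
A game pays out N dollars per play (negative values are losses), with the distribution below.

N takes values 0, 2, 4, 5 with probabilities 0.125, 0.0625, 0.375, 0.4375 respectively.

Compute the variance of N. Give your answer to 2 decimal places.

2.65

E[N] = (0)(0.125) + (2)(0.0625) + (4)(0.375) + (5)(0.4375) = 3.8125
E[N²] = (0)²(0.125) + (2)²(0.0625) + (4)²(0.375) + (5)²(0.4375) = 17.1875
var(N) = E[N²] − (E[N])² = 17.1875 − (3.8125)² = 2.65234375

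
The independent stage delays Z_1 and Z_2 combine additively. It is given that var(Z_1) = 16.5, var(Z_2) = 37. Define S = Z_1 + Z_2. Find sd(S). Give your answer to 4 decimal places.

By independence, var(S) = (1)²var(Z_1) + (1)²var(Z_2)
= (1)²·16.5 + (1)²·37 = 53.5
sd(S) = √53.5 ≈ 7.3144

7.3144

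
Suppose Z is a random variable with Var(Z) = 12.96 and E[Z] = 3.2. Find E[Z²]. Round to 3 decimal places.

23.200

E[Z²] = Var(Z) + (E[Z])² = 12.96 + (3.2)² = 23.2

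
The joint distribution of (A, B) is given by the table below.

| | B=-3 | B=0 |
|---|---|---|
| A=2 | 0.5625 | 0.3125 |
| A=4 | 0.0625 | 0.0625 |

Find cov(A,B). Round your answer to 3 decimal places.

0.094

E[A] = 2.25,  E[B] = -1.875
E[AB] = -4.125
cov(A,B) = E[AB] − E[A]E[B] = -4.125 − (2.25)(-1.875) = 0.09375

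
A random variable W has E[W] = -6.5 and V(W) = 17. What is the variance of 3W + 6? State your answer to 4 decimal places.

153.0000

V(3W + 6) = (3)²·V(W) = 9·17 = 153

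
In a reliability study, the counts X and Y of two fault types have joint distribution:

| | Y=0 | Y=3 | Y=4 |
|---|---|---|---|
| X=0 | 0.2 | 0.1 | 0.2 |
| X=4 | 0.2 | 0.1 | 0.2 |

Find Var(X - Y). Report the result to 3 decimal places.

E[X] = 2,  E[Y] = 2.2,  E[XY] = 4.4
Var(X) = 8 − (2)² = 4;  Var(Y) = 8.2 − (2.2)² = 3.36
Cov(X,Y) = 4.4 − (2)(2.2) = 0
Var(X - Y) = (1)²·4 + (-1)²·3.36 + 2·(1)·(-1)·0 = 7.36

7.360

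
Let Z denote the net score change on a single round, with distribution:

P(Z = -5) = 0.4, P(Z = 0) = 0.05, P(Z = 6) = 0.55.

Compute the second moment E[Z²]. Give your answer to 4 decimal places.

E[Z²] = (-5)²(0.4) + (0)²(0.05) + (6)²(0.55) = 29.8

29.8000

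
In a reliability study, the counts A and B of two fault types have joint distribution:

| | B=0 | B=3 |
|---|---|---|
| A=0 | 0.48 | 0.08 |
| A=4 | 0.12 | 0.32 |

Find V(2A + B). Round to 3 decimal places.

E[A] = 1.76,  E[B] = 1.2,  E[AB] = 3.84
V(A) = 7.04 − (1.76)² = 3.9424;  V(B) = 3.6 − (1.2)² = 2.16
Cov(A,B) = 3.84 − (1.76)(1.2) = 1.728
V(2A + B) = (2)²·3.9424 + (1)²·2.16 + 2·(2)·(1)·1.728 = 24.8416

24.842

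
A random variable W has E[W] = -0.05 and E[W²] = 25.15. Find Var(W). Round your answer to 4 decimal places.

Var(W) = 25.15 − (-0.05)² = 25.1475

25.1475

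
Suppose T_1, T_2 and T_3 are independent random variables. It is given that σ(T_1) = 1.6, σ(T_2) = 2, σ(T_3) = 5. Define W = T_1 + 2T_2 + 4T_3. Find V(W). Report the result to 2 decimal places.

V(T_1) = 2.56, V(T_2) = 4, V(T_3) = 25
By independence, V(W) = (1)²V(T_1) + (2)²V(T_2) + (4)²V(T_3)
= (1)²·2.56 + (2)²·4 + (4)²·25 = 418.56

418.56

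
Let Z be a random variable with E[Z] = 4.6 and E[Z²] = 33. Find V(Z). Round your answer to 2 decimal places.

11.84

V(Z) = 33 − (4.6)² = 11.84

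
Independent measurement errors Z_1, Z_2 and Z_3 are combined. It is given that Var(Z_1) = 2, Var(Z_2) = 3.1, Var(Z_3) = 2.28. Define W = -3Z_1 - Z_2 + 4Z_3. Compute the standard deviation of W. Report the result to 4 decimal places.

By independence, Var(W) = (-3)²Var(Z_1) + (-1)²Var(Z_2) + (4)²Var(Z_3)
= (-3)²·2 + (-1)²·3.1 + (4)²·2.28 = 57.58
SD(W) = √57.58 ≈ 7.5881

7.5881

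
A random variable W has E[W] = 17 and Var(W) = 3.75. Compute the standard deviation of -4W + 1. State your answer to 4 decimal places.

Var(-4W + 1) = (-4)²·3.75 = 60
sd(-4W + 1) = √60 ≈ 7.7460

7.7460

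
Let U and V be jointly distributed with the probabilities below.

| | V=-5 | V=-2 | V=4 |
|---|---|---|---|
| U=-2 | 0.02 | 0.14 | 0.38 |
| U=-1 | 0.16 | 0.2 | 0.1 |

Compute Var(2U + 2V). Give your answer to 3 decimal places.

47.040

E[U] = -1.54,  E[V] = 0.34,  E[UV] = -1.48
Var(U) = 2.62 − (-1.54)² = 0.2484;  Var(V) = 13.54 − (0.34)² = 13.4244
cov(U,V) = -1.48 − (-1.54)(0.34) = -0.9564
Var(2U + 2V) = (2)²·0.2484 + (2)²·13.4244 + 2·(2)·(2)·-0.9564 = 47.04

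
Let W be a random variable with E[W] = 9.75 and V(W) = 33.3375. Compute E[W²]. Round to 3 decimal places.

128.400

E[W²] = V(W) + (E[W])² = 33.3375 + (9.75)² = 128.4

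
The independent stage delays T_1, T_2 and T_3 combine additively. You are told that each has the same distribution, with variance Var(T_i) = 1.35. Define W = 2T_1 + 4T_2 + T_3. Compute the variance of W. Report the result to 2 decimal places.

By independence, Var(W) = (2)²Var(T_1) + (4)²Var(T_2) + (1)²Var(T_3)
= (2)²·1.35 + (4)²·1.35 + (1)²·1.35 = 28.35

28.35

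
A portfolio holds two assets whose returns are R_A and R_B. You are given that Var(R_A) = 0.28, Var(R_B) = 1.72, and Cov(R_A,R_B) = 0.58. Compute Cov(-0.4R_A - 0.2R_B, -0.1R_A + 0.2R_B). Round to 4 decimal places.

Cov(-0.4R_A - 0.2R_B, -0.1R_A + 0.2R_B) = (-0.4)(-0.1)Var(R_A) + (-0.2)(0.2)Var(R_B) + [(-0.4)(0.2) + (-0.2)(-0.1)]Cov(R_A,R_B)
= 0.04·0.28 + -0.04·1.72 + -0.06·0.58 = -0.0924

-0.0924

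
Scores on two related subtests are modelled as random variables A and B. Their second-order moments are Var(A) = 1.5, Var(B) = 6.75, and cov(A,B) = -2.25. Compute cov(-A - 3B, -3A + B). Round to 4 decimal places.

cov(-A - 3B, -3A + B) = (-1)(-3)Var(A) + (-3)(1)Var(B) + [(-1)(1) + (-3)(-3)]cov(A,B)
= 3·1.5 + -3·6.75 + 8·-2.25 = -33.75

-33.7500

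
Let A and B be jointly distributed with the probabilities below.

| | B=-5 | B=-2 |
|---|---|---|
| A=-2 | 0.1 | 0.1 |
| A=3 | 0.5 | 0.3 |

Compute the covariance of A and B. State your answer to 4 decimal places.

E[A] = 2,  E[B] = -3.8
E[AB] = -7.9
cov(A,B) = E[AB] − E[A]E[B] = -7.9 − (2)(-3.8) = -0.3

-0.3000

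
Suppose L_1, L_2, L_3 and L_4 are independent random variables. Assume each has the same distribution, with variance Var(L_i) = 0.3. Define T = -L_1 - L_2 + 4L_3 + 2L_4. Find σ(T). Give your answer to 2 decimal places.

By independence, Var(T) = (-1)²Var(L_1) + (-1)²Var(L_2) + (4)²Var(L_3) + (2)²Var(L_4)
= (-1)²·0.3 + (-1)²·0.3 + (4)²·0.3 + (2)²·0.3 = 6.6
σ(T) = √6.6 ≈ 2.57

2.57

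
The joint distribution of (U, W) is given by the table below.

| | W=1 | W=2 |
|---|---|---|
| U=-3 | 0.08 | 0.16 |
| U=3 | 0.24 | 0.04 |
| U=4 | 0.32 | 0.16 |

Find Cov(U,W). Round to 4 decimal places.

E[U] = 2.04,  E[W] = 1.36
E[UW] = 2.32
Cov(U,W) = E[UW] − E[U]E[W] = 2.32 − (2.04)(1.36) = -0.4544

-0.4544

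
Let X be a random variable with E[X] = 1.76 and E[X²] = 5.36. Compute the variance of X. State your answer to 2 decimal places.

V(X) = 5.36 − (1.76)² = 2.2624

2.26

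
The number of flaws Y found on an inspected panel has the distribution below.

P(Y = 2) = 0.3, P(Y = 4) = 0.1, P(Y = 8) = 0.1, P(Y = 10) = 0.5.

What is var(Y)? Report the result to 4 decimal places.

12.9600

E[Y] = (2)(0.3) + (4)(0.1) + (8)(0.1) + (10)(0.5) = 6.8
E[Y²] = (2)²(0.3) + (4)²(0.1) + (8)²(0.1) + (10)²(0.5) = 59.2
var(Y) = E[Y²] − (E[Y])² = 59.2 − (6.8)² = 12.96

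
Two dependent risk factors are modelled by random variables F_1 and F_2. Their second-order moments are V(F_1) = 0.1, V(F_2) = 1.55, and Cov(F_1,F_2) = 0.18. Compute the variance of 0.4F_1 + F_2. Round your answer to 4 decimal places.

V(0.4F_1 + F_2) = (0.4)²·V(F_1) + (1)²·V(F_2) + 2·(0.4)·(1)·Cov(F_1,F_2)
= 0.16·0.1 + 1·1.55 + 0.8·0.18 = 1.71

1.7100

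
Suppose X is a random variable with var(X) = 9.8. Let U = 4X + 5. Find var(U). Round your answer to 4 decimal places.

var(4X + 5) = (4)²·var(X) = 16·9.8 = 156.8

156.8000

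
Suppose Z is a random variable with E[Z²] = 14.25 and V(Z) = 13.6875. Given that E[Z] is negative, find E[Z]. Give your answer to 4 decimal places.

(E[Z])² = E[Z²] − V(Z) = 14.25 − 13.6875 = 0.5625
E[Z] = −√0.5625 = -0.75

-0.7500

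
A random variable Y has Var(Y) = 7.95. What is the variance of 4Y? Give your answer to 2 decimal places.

127.20

Var(4Y) = (4)²·Var(Y) = 16·7.95 = 127.2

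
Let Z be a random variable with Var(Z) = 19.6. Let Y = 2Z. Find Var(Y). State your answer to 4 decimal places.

Var(2Z) = (2)²·Var(Z) = 4·19.6 = 78.4

78.4000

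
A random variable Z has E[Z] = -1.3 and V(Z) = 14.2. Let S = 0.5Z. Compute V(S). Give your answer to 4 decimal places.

3.5500

V(0.5Z) = (0.5)²·V(Z) = 0.25·14.2 = 3.55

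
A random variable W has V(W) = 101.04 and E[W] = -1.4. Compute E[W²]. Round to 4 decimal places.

E[W²] = V(W) + (E[W])² = 101.04 + (-1.4)² = 103

103.0000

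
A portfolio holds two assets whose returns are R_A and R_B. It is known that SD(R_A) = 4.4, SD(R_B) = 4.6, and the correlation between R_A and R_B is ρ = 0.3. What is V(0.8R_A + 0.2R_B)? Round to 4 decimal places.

V(R_A) = (4.4)² = 19.36;  V(R_B) = (4.6)² = 21.16
Cov(R_A,R_B) = ρ·SD(R_A)·SD(R_B) = 0.3·4.4·4.6 = 6.072
V(0.8R_A + 0.2R_B) = (0.8)²·V(R_A) + (0.2)²·V(R_B) + 2·(0.8)·(0.2)·Cov(R_A,R_B)
= 0.64·19.36 + 0.04·21.16 + 0.32·6.072 = 15.17984

15.1798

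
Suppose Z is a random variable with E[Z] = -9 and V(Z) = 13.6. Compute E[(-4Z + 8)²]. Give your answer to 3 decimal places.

E[-4Z + 8] = -4·-9 + 8 = 44
V(-4Z + 8) = (-4)²·13.6 = 217.6
E[(-4Z + 8)²] = V((-4Z + 8)) + (E[(-4Z + 8)])² = 217.6 + (44)² = 2153.6

2153.600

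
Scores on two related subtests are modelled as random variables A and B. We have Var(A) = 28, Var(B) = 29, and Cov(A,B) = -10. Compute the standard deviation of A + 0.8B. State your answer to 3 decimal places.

5.528

Var(A + 0.8B) = (1)²·Var(A) + (0.8)²·Var(B) + 2·(1)·(0.8)·Cov(A,B)
= 1·28 + 0.64·29 + 1.6·-10 = 30.56
SD(A + 0.8B) = √30.56 ≈ 5.528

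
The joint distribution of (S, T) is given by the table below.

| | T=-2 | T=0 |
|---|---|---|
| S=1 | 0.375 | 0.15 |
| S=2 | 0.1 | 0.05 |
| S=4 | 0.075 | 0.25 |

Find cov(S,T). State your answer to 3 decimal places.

E[S] = 2.125,  E[T] = -1.1
E[ST] = -1.75
cov(S,T) = E[ST] − E[S]E[T] = -1.75 − (2.125)(-1.1) = 0.5875

0.588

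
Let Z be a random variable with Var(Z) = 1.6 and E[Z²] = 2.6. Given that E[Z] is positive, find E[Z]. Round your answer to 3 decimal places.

1.000

(E[Z])² = E[Z²] − Var(Z) = 2.6 − 1.6 = 1
E[Z] = √1 = 1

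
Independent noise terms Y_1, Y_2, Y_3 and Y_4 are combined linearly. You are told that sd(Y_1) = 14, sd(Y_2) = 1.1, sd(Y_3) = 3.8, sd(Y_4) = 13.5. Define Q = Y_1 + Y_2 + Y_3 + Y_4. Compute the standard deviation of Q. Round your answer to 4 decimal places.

19.8469

Var(Y_1) = 196, Var(Y_2) = 1.21, Var(Y_3) = 14.44, Var(Y_4) = 182.25
By independence, Var(Q) = (1)²Var(Y_1) + (1)²Var(Y_2) + (1)²Var(Y_3) + (1)²Var(Y_4)
= (1)²·196 + (1)²·1.21 + (1)²·14.44 + (1)²·182.25 = 393.9
sd(Q) = √393.9 ≈ 19.8469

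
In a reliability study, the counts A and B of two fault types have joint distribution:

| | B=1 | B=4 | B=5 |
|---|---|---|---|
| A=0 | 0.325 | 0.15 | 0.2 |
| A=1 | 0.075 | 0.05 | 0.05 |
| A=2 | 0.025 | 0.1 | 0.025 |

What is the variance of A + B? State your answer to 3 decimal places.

4.049

E[A] = 0.475,  E[B] = 3,  E[AB] = 1.625
var(A) = 0.775 − (0.475)² = 0.549375;  var(B) = 12.1 − (3)² = 3.1
cov(A,B) = 1.625 − (0.475)(3) = 0.2
var(A + B) = (1)²·0.549375 + (1)²·3.1 + 2·(1)·(1)·0.2 = 4.049375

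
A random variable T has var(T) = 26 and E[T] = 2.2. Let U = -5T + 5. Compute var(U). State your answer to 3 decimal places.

650.000

var(-5T + 5) = (-5)²·var(T) = 25·26 = 650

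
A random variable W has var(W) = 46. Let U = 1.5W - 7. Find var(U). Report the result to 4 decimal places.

var(1.5W - 7) = (1.5)²·var(W) = 2.25·46 = 103.5

103.5000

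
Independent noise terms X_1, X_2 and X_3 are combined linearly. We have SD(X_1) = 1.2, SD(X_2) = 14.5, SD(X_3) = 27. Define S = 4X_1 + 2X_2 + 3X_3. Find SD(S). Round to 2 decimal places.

Var(X_1) = 1.44, Var(X_2) = 210.25, Var(X_3) = 729
By independence, Var(S) = (4)²Var(X_1) + (2)²Var(X_2) + (3)²Var(X_3)
= (4)²·1.44 + (2)²·210.25 + (3)²·729 = 7425.04
SD(S) = √7425.04 ≈ 86.17

86.17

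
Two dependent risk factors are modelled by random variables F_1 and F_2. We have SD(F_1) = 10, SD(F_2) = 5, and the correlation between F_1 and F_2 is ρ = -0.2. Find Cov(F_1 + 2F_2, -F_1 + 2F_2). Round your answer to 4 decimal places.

0.0000

var(F_1) = (10)² = 100;  var(F_2) = (5)² = 25
Cov(F_1,F_2) = ρ·SD(F_1)·SD(F_2) = -0.2·10·5 = -10
Cov(F_1 + 2F_2, -F_1 + 2F_2) = (1)(-1)var(F_1) + (2)(2)var(F_2) + [(1)(2) + (2)(-1)]Cov(F_1,F_2)
= -1·100 + 4·25 + 0·-10 = 0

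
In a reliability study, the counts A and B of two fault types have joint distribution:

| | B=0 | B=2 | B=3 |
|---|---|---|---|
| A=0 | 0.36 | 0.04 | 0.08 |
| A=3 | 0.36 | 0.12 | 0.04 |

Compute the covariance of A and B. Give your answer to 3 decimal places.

0.019

E[A] = 1.56,  E[B] = 0.68
E[AB] = 1.08
cov(A,B) = E[AB] − E[A]E[B] = 1.08 − (1.56)(0.68) = 0.0192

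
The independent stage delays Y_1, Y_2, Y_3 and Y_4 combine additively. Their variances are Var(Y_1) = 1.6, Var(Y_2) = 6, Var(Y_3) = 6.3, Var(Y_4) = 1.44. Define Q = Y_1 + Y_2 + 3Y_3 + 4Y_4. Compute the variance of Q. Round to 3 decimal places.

By independence, Var(Q) = (1)²Var(Y_1) + (1)²Var(Y_2) + (3)²Var(Y_3) + (4)²Var(Y_4)
= (1)²·1.6 + (1)²·6 + (3)²·6.3 + (4)²·1.44 = 87.34

87.340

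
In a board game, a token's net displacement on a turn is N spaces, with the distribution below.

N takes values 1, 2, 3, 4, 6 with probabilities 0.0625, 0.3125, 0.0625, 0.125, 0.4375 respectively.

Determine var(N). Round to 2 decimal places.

3.63

E[N] = (1)(0.0625) + (2)(0.3125) + (3)(0.0625) + (4)(0.125) + (6)(0.4375) = 4
E[N²] = (1)²(0.0625) + (2)²(0.3125) + (3)²(0.0625) + (4)²(0.125) + (6)²(0.4375) = 19.625
var(N) = E[N²] − (E[N])² = 19.625 − (4)² = 3.625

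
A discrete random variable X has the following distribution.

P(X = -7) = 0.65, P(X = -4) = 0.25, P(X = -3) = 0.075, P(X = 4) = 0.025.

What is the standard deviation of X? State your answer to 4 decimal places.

E[X] = (-7)(0.65) + (-4)(0.25) + (-3)(0.075) + (4)(0.025) = -5.675
E[X²] = (-7)²(0.65) + (-4)²(0.25) + (-3)²(0.075) + (4)²(0.025) = 36.925
Var(X) = E[X²] − (E[X])² = 36.925 − (-5.675)² = 4.719375
SD(X) = √4.719375 ≈ 2.1724

2.1724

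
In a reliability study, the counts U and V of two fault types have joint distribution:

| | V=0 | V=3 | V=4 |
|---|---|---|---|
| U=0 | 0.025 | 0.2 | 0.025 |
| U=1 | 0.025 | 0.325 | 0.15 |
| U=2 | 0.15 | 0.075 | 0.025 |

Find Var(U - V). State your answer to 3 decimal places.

E[U] = 1,  E[V] = 2.6,  E[UV] = 2.225
Var(U) = 1.5 − (1)² = 0.5;  Var(V) = 8.6 − (2.6)² = 1.84
cov(U,V) = 2.225 − (1)(2.6) = -0.375
Var(U - V) = (1)²·0.5 + (-1)²·1.84 + 2·(1)·(-1)·-0.375 = 3.09

3.090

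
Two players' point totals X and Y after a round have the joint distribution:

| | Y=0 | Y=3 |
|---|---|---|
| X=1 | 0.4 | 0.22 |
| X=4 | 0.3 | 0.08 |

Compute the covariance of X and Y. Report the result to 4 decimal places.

-0.3060

E[X] = 2.14,  E[Y] = 0.9
E[XY] = 1.62
Cov(X,Y) = E[XY] − E[X]E[Y] = 1.62 − (2.14)(0.9) = -0.306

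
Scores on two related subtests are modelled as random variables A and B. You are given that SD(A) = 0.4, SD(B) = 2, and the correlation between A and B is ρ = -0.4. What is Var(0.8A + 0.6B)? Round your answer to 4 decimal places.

1.2352

Var(A) = (0.4)² = 0.16;  Var(B) = (2)² = 4
Cov(A,B) = ρ·SD(A)·SD(B) = -0.4·0.4·2 = -0.32
Var(0.8A + 0.6B) = (0.8)²·Var(A) + (0.6)²·Var(B) + 2·(0.8)·(0.6)·Cov(A,B)
= 0.64·0.16 + 0.36·4 + 0.96·-0.32 = 1.2352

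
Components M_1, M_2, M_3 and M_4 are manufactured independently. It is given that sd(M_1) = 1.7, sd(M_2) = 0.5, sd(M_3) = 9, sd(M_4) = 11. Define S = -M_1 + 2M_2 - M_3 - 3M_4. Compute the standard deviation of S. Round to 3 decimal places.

34.262

Var(M_1) = 2.89, Var(M_2) = 0.25, Var(M_3) = 81, Var(M_4) = 121
By independence, Var(S) = (-1)²Var(M_1) + (2)²Var(M_2) + (-1)²Var(M_3) + (-3)²Var(M_4)
= (-1)²·2.89 + (2)²·0.25 + (-1)²·81 + (-3)²·121 = 1173.89
sd(S) = √1173.89 ≈ 34.262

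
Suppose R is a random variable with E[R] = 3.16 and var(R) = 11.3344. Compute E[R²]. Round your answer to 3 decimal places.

21.320

E[R²] = var(R) + (E[R])² = 11.3344 + (3.16)² = 21.32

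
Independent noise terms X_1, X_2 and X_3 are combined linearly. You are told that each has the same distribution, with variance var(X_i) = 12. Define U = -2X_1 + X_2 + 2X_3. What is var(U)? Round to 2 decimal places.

By independence, var(U) = (-2)²var(X_1) + (1)²var(X_2) + (2)²var(X_3)
= (-2)²·12 + (1)²·12 + (2)²·12 = 108

108.00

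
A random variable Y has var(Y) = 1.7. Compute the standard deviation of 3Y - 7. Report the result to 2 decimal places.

3.91

var(3Y - 7) = (3)²·1.7 = 15.3
sd(3Y - 7) = √15.3 ≈ 3.91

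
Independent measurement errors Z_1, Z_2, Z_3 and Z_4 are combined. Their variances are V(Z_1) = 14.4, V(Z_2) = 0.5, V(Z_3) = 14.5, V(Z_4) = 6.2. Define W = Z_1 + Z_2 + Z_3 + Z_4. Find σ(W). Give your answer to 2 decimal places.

By independence, V(W) = (1)²V(Z_1) + (1)²V(Z_2) + (1)²V(Z_3) + (1)²V(Z_4)
= (1)²·14.4 + (1)²·0.5 + (1)²·14.5 + (1)²·6.2 = 35.6
σ(W) = √35.6 ≈ 5.97

5.97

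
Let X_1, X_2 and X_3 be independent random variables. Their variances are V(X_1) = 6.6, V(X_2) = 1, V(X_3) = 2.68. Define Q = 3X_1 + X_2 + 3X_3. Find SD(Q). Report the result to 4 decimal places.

9.1935

By independence, V(Q) = (3)²V(X_1) + (1)²V(X_2) + (3)²V(X_3)
= (3)²·6.6 + (1)²·1 + (3)²·2.68 = 84.52
SD(Q) = √84.52 ≈ 9.1935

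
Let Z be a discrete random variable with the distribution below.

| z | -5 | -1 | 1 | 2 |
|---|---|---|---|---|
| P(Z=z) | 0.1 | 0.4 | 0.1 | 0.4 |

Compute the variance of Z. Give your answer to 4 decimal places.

E[Z] = (-5)(0.1) + (-1)(0.4) + (1)(0.1) + (2)(0.4) = 0
E[Z²] = (-5)²(0.1) + (-1)²(0.4) + (1)²(0.1) + (2)²(0.4) = 4.6
Var(Z) = E[Z²] − (E[Z])² = 4.6 − (0)² = 4.6

4.6000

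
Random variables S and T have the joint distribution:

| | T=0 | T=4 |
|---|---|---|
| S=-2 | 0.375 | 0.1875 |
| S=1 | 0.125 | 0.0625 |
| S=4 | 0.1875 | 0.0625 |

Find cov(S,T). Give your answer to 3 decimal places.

E[S] = 0.0625,  E[T] = 1.25
E[ST] = -0.25
cov(S,T) = E[ST] − E[S]E[T] = -0.25 − (0.0625)(1.25) = -0.328125

-0.328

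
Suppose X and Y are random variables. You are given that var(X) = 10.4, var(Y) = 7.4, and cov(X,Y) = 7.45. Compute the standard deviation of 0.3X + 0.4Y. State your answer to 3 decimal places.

1.977

var(0.3X + 0.4Y) = (0.3)²·var(X) + (0.4)²·var(Y) + 2·(0.3)·(0.4)·cov(X,Y)
= 0.09·10.4 + 0.16·7.4 + 0.24·7.45 = 3.908
SD(0.3X + 0.4Y) = √3.908 ≈ 1.977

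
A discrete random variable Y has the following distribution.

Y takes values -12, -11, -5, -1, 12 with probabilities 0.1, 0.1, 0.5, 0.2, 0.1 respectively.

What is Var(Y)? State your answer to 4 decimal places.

39.1600

E[Y] = (-12)(0.1) + (-11)(0.1) + (-5)(0.5) + (-1)(0.2) + (12)(0.1) = -3.8
E[Y²] = (-12)²(0.1) + (-11)²(0.1) + (-5)²(0.5) + (-1)²(0.2) + (12)²(0.1) = 53.6
Var(Y) = E[Y²] − (E[Y])² = 53.6 − (-3.8)² = 39.16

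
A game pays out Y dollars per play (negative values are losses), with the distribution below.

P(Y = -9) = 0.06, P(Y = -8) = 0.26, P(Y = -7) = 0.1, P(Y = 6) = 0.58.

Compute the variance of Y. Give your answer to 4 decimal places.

E[Y] = (-9)(0.06) + (-8)(0.26) + (-7)(0.1) + (6)(0.58) = 0.16
E[Y²] = (-9)²(0.06) + (-8)²(0.26) + (-7)²(0.1) + (6)²(0.58) = 47.28
V(Y) = E[Y²] − (E[Y])² = 47.28 − (0.16)² = 47.2544

47.2544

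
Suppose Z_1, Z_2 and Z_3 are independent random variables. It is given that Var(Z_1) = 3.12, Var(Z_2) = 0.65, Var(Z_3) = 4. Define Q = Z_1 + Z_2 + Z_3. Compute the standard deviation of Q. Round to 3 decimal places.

By independence, Var(Q) = (1)²Var(Z_1) + (1)²Var(Z_2) + (1)²Var(Z_3)
= (1)²·3.12 + (1)²·0.65 + (1)²·4 = 7.77
SD(Q) = √7.77 ≈ 2.787

2.787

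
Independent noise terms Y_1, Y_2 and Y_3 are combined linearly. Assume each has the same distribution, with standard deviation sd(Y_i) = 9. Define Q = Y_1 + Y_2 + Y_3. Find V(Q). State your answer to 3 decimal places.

243.000

V(Y_i) = (9)² = 81
By independence, V(Q) = (1)²V(Y_1) + (1)²V(Y_2) + (1)²V(Y_3)
= (1)²·81 + (1)²·81 + (1)²·81 = 243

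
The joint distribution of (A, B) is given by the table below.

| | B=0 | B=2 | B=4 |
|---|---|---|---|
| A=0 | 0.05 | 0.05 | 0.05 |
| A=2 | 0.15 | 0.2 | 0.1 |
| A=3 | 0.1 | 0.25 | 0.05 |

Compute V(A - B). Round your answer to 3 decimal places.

3.110

E[A] = 2.1,  E[B] = 1.8,  E[AB] = 3.7
V(A) = 5.4 − (2.1)² = 0.99;  V(B) = 5.2 − (1.8)² = 1.96
cov(A,B) = 3.7 − (2.1)(1.8) = -0.08
V(A - B) = (1)²·0.99 + (-1)²·1.96 + 2·(1)·(-1)·-0.08 = 3.11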